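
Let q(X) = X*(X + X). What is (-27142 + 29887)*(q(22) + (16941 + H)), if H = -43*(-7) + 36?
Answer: 50085270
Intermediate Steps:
q(X) = 2*X² (q(X) = X*(2*X) = 2*X²)
H = 337 (H = 301 + 36 = 337)
(-27142 + 29887)*(q(22) + (16941 + H)) = (-27142 + 29887)*(2*22² + (16941 + 337)) = 2745*(2*484 + 17278) = 2745*(968 + 17278) = 2745*18246 = 50085270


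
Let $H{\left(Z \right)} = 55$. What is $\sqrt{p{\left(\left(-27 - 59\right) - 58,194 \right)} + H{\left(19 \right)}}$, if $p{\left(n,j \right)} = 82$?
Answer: $\sqrt{137} \approx 11.705$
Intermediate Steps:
$\sqrt{p{\left(\left(-27 - 59\right) - 58,194 \right)} + H{\left(19 \right)}} = \sqrt{82 + 55} = \sqrt{137}$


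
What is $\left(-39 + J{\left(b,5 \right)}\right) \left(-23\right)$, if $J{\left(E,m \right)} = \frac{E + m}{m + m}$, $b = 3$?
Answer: $\frac{4393}{5} \approx 878.6$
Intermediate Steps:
$J{\left(E,m \right)} = \frac{E + m}{2 m}$
$\left(-39 + J{\left(b,5 \right)}\right) \left(-23\right) = \left(-39 + \frac{3 + 5}{2 \cdot 5}\right) \left(-23\right) = \left(-39 + \frac{1}{2} \cdot \frac{1}{5} \cdot 8\right) \left(-23\right) = \left(-39 + \frac{4}{5}\right) \left(-23\right) = \left(- \frac{191}{5}\right) \left(-23\right) = \frac{4393}{5}$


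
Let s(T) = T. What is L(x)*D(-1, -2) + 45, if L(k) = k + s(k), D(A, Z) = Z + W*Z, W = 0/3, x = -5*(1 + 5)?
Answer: 165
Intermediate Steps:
x = -30 (x = -5*6 = -30)
W = 0 (W = 0*(1/3) = 0)
D(A, Z) = Z (D(A, Z) = Z + 0*Z = Z + 0 = Z)
L(k) = 2*k (L(k) = k + k = 2*k)
L(x)*D(-1, -2) + 45 = (2*(-30))*(-2) + 45 = -60*(-2) + 45 = 120 + 45 = 165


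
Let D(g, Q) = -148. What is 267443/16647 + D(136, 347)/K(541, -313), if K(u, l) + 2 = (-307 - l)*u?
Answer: 216280334/13500717 ≈ 16.020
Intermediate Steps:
K(u, l) = -2 + u*(-307 - l) (K(u, l) = -2 + (-307 - l)*u = -2 + u*(-307 - l))
267443/16647 + D(136, 347)/K(541, -313) = 267443/16647 - 148/(-2 - 307*541 - 1*(-313)*541) = 267443*(1/16647) - 148/(-2 - 166087 + 169333) = 267443/16647 - 148/3244 = 267443/16647 - 148*1/3244 = 267443/16647 - 37/811 = 216280334/13500717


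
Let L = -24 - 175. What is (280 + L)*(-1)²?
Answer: 81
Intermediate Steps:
L = -199
(280 + L)*(-1)² = (280 - 199)*(-1)² = 81*1 = 81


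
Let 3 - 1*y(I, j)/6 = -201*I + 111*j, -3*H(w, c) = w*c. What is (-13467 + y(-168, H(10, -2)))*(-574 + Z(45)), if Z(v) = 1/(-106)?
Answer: 13416139965/106 ≈ 1.2657e+8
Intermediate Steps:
H(w, c) = -c*w/3 (H(w, c) = -w*c/3 = -c*w/3)
Z(v) = -1/106
y(I, j) = 18 - 666*j + 1206*I (y(I, j) = 18 - 6*(-201*I + 111*j) = 18 + (-666*j + 1206*I) = 18 - 666*j + 1206*I)
(-13467 + y(-168, H(10, -2)))*(-574 + Z(45)) = (-13467 + (18 - (-222)*(-2)*10 + 1206*(-168)))*(-574 - 1/106) = (-13467 + (18 - 666*20/3 - 202608))*(-60845/106) = (-13467 + (18 - 4440 - 202608))*(-60845/106) = (-13467 - 207030)*(-60845/106) = -220497*(-60845/106) = 13416139965/106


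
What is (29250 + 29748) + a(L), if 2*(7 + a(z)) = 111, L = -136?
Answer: 118093/2 ≈ 59047.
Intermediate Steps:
a(z) = 97/2 (a(z) = -7 + (1/2)*111 = -7 + 111/2 = 97/2)
(29250 + 29748) + a(L) = (29250 + 29748) + 97/2 = 58998 + 97/2 = 118093/2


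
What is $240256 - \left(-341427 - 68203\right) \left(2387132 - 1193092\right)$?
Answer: $489114845456$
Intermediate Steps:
$240256 - \left(-341427 - 68203\right) \left(2387132 - 1193092\right) = 240256 - \left(-409630\right) 1194040 = 240256 - -489114605200 = 240256 + 489114605200 = 489114845456$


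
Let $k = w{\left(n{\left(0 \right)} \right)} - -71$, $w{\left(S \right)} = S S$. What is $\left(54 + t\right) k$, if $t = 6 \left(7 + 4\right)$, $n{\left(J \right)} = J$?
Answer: $8520$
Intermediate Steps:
$w{\left(S \right)} = S^{2}$
$t = 66$ ($t = 6 \cdot 11 = 66$)
$k = 71$ ($k = 0^{2} - -71 = 0 + 71 = 71$)
$\left(54 + t\right) k = \left(54 + 66\right) 71 = 120 \cdot 71 = 8520$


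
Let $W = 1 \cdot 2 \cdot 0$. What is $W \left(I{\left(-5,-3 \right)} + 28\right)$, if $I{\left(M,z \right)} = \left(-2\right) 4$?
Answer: $0$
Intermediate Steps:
$I{\left(M,z \right)} = -8$
$W = 0$ ($W = 2 \cdot 0 = 0$)
$W \left(I{\left(-5,-3 \right)} + 28\right) = 0 \left(-8 + 28\right) = 0 \cdot 20 = 0$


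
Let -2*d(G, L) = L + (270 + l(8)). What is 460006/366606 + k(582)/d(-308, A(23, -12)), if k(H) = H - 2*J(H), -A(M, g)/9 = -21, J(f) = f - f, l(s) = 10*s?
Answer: -89393075/98800317 ≈ -0.90479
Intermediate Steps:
J(f) = 0
A(M, g) = 189 (A(M, g) = -9*(-21) = 189)
k(H) = H (k(H) = H - 2*0 = H + 0 = H)
d(G, L) = -175 - L/2 (d(G, L) = -(L + (270 + 10*8))/2 = -(L + (270 + 80))/2 = -(L + 350)/2 = -(350 + L)/2 = -175 - L/2)
460006/366606 + k(582)/d(-308, A(23, -12)) = 460006/366606 + 582/(-175 - ½*189) = 460006*(1/366606) + 582/(-175 - 189/2) = 230003/183303 + 582/(-539/2) = 230003/183303 + 582*(-2/539) = 230003/183303 - 1164/539 = -89393075/98800317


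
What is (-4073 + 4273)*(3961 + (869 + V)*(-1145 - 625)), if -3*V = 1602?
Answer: -117797800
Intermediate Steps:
V = -534 (V = -1/3*1602 = -534)
(-4073 + 4273)*(3961 + (869 + V)*(-1145 - 625)) = (-4073 + 4273)*(3961 + (869 - 534)*(-1145 - 625)) = 200*(3961 + 335*(-1770)) = 200*(3961 - 592950) = 200*(-588989) = -117797800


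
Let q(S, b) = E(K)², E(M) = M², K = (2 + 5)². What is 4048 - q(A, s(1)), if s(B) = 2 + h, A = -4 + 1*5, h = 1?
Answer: -5760753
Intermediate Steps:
K = 49 (K = 7² = 49)
A = 1 (A = -4 + 5 = 1)
s(B) = 3 (s(B) = 2 + 1 = 3)
q(S, b) = 5764801 (q(S, b) = (49²)² = 2401² = 5764801)
4048 - q(A, s(1)) = 4048 - 1*5764801 = 4048 - 5764801 = -5760753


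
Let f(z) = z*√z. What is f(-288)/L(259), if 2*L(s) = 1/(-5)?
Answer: 34560*I*√2 ≈ 48875.0*I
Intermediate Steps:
f(z) = z^(3/2)
L(s) = -⅒ (L(s) = (½)/(-5) = (½)*(-⅕) = -⅒)
f(-288)/L(259) = (-288)^(3/2)/(-⅒) = -3456*I*√2*(-10) = 34560*I*√2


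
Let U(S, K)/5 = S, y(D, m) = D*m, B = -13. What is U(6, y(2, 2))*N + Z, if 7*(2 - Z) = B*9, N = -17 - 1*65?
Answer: -17089/7 ≈ -2441.3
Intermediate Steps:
N = -82 (N = -17 - 65 = -82)
U(S, K) = 5*S
Z = 131/7 (Z = 2 - (-13)*9/7 = 2 - ⅐*(-117) = 2 + 117/7 = 131/7 ≈ 18.714)
U(6, y(2, 2))*N + Z = (5*6)*(-82) + 131/7 = 30*(-82) + 131/7 = -2460 + 131/7 = -17089/7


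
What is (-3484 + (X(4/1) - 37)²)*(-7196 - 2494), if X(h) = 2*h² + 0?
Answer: 33517710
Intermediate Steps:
X(h) = 2*h²
(-3484 + (X(4/1) - 37)²)*(-7196 - 2494) = (-3484 + (2*(4/1)² - 37)²)*(-7196 - 2494) = (-3484 + (2*(4*1)² - 37)²)*(-9690) = (-3484 + (2*4² - 37)²)*(-9690) = (-3484 + (2*16 - 37)²)*(-9690) = (-3484 + (32 - 37)²)*(-9690) = (-3484 + (-5)²)*(-9690) = (-3484 + 25)*(-9690) = -3459*(-9690) = 33517710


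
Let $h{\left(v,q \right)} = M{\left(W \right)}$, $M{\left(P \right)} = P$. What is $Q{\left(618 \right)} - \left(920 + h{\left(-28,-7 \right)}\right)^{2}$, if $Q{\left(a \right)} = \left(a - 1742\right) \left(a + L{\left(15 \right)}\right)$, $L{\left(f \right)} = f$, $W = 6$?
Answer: $-1568968$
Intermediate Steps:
$h{\left(v,q \right)} = 6$
$Q{\left(a \right)} = \left(-1742 + a\right) \left(15 + a\right)$ ($Q{\left(a \right)} = \left(a - 1742\right) \left(a + 15\right) = \left(-1742 + a\right) \left(15 + a\right)$)
$Q{\left(618 \right)} - \left(920 + h{\left(-28,-7 \right)}\right)^{2} = \left(-26130 + 618^{2} - 1067286\right) - \left(920 + 6\right)^{2} = \left(-26130 + 381924 - 1067286\right) - 926^{2} = -711492 - 857476 = -1568968$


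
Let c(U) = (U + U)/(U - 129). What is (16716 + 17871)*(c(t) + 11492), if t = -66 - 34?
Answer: 91028418516/229 ≈ 3.9750e+8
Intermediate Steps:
t = -100
c(U) = 2*U/(-129 + U) (c(U) = (2*U)/(-129 + U) = 2*U/(-129 + U))
(16716 + 17871)*(c(t) + 11492) = (16716 + 17871)*(2*(-100)/(-129 - 100) + 11492) = 34587*(2*(-100)/(-229) + 11492) = 34587*(2*(-100)*(-1/229) + 11492) = 34587*(200/229 + 11492) = 34587*(2631868/229) = 91028418516/229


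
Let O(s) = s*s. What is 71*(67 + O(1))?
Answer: 4828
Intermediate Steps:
O(s) = s²
71*(67 + O(1)) = 71*(67 + 1²) = 71*(67 + 1) = 71*68 = 4828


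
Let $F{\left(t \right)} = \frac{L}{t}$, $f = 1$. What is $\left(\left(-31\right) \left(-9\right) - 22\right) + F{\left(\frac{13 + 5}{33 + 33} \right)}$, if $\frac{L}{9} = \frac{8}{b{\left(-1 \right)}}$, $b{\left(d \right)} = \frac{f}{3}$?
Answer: $1049$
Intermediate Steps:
$b{\left(d \right)} = \frac{1}{3}$ ($b{\left(d \right)} = 1 \cdot \frac{1}{3} = \frac{1}{3}$)
$L = 216$ ($L = 9 \cdot 8 \frac{1}{\frac{1}{3}} = 9 \cdot 8 \cdot 3 = 9 \cdot 24 = 216$)
$F{\left(t \right)} = \frac{216}{t}$
$\left(\left(-31\right) \left(-9\right) - 22\right) + F{\left(\frac{13 + 5}{33 + 33} \right)} = \left(\left(-31\right) \left(-9\right) - 22\right) + \frac{216}{\left(13 + 5\right) \frac{1}{33 + 33}} = \left(279 - 22\right) + \frac{216}{18 \cdot \frac{1}{66}} = 257 + \frac{216}{18 \cdot \frac{1}{66}} = 257 + \frac{216}{\frac{3}{11}} = 257 + 216 \cdot \frac{11}{3} = 257 + 792 = 1049$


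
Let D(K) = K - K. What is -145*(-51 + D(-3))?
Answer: 7395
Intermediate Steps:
D(K) = 0
-145*(-51 + D(-3)) = -145*(-51 + 0) = -145*(-51) = 7395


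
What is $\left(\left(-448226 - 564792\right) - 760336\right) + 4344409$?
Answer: $2571055$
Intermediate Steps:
$\left(\left(-448226 - 564792\right) - 760336\right) + 4344409 = \left(-1013018 - 760336\right) + 4344409 = -1773354 + 4344409 = 2571055$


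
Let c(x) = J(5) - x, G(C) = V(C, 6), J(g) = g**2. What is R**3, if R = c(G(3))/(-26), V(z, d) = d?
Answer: -6859/17576 ≈ -0.39025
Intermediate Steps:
G(C) = 6
c(x) = 25 - x (c(x) = 5**2 - x = 25 - x)
R = -19/26 (R = (25 - 1*6)/(-26) = (25 - 6)*(-1/26) = 19*(-1/26) = -19/26 ≈ -0.73077)
R**3 = (-19/26)**3 = -6859/17576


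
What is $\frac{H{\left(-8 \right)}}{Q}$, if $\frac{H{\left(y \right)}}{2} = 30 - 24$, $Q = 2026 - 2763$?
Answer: $- \frac{12}{737} \approx -0.016282$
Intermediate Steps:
$Q = -737$ ($Q = 2026 - 2763 = -737$)
$H{\left(y \right)} = 12$ ($H{\left(y \right)} = 2 \left(30 - 24\right) = 2 \cdot 6 = 12$)
$\frac{H{\left(-8 \right)}}{Q} = \frac{12}{-737} = 12 \left(- \frac{1}{737}\right) = - \frac{12}{737}$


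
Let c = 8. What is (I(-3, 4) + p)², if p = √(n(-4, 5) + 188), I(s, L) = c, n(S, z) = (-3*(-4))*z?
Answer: 312 + 32*√62 ≈ 563.97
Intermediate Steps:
n(S, z) = 12*z
I(s, L) = 8
p = 2*√62 (p = √(12*5 + 188) = √(60 + 188) = √248 = 2*√62 ≈ 15.748)
(I(-3, 4) + p)² = (8 + 2*√62)²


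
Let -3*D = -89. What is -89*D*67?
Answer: -530707/3 ≈ -1.7690e+5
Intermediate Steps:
D = 89/3 (D = -1/3*(-89) = 89/3 ≈ 29.667)
-89*D*67 = -89*89/3*67 = -7921/3*67 = -530707/3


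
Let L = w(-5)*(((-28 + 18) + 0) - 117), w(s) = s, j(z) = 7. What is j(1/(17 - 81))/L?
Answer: 7/635 ≈ 0.011024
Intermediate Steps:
L = 635 (L = -5*(((-28 + 18) + 0) - 117) = -5*((-10 + 0) - 117) = -5*(-10 - 117) = -5*(-127) = 635)
j(1/(17 - 81))/L = 7/635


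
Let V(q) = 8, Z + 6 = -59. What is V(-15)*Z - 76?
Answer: -596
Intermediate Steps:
Z = -65 (Z = -6 - 59 = -65)
V(-15)*Z - 76 = 8*(-65) - 76 = -520 - 76 = -596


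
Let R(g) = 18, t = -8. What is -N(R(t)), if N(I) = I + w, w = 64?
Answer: -82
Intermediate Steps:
N(I) = 64 + I (N(I) = I + 64 = 64 + I)
-N(R(t)) = -(64 + 18) = -1*82 = -82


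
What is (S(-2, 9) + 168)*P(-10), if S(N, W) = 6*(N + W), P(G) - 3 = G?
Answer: -1470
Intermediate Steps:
P(G) = 3 + G
S(N, W) = 6*N + 6*W
(S(-2, 9) + 168)*P(-10) = ((6*(-2) + 6*9) + 168)*(3 - 10) = ((-12 + 54) + 168)*(-7) = (42 + 168)*(-7) = 210*(-7) = -1470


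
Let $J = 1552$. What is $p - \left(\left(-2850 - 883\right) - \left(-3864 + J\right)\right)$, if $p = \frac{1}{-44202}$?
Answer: $\frac{62811041}{44202} \approx 1421.0$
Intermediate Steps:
$p = - \frac{1}{44202} \approx -2.2623 \cdot 10^{-5}$
$p - \left(\left(-2850 - 883\right) - \left(-3864 + J\right)\right) = - \frac{1}{44202} - \left(\left(-2850 - 883\right) + \left(3864 - 1552\right)\right) = - \frac{1}{44202} - \left(-3733 + \left(3864 - 1552\right)\right) = - \frac{1}{44202} - \left(-3733 + 2312\right) = - \frac{1}{44202} - -1421 = - \frac{1}{44202} + 1421 = \frac{62811041}{44202}$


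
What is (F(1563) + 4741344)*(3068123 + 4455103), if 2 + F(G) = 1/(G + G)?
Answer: 18584167641495003/521 ≈ 3.5670e+13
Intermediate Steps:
F(G) = -2 + 1/(2*G) (F(G) = -2 + 1/(G + G) = -2 + 1/(2*G))
(F(1563) + 4741344)*(3068123 + 4455103) = ((-2 + (½)/1563) + 4741344)*(3068123 + 4455103) = ((-2 + (½)*(1/1563)) + 4741344)*7523226 = ((-2 + 1/3126) + 4741344)*7523226 = (-6251/3126 + 4741344)*7523226 = (14821435093/3126)*7523226 = 18584167641495003/521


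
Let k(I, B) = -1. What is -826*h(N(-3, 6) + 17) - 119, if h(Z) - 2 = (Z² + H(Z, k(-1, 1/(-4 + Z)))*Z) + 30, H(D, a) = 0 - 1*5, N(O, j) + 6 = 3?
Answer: -130627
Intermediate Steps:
N(O, j) = -3 (N(O, j) = -6 + 3 = -3)
H(D, a) = -5 (H(D, a) = 0 - 5 = -5)
h(Z) = 32 + Z² - 5*Z (h(Z) = 2 + ((Z² - 5*Z) + 30) = 2 + (30 + Z² - 5*Z) = 32 + Z² - 5*Z)
-826*h(N(-3, 6) + 17) - 119 = -826*(32 + (-3 + 17)² - 5*(-3 + 17)) - 119 = -826*(32 + 14² - 5*14) - 119 = -826*(32 + 196 - 70) - 119 = -826*158 - 119 = -130508 - 119 = -130627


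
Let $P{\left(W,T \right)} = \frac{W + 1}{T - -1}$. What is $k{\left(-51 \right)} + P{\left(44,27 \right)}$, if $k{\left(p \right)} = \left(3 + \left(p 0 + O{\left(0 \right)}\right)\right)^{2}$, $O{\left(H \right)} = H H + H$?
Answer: $\frac{297}{28} \approx 10.607$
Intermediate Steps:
$P{\left(W,T \right)} = \frac{1 + W}{1 + T}$ ($P{\left(W,T \right)} = \frac{1 + W}{T + \left(-15 + 16\right)} = \frac{1 + W}{T + 1} = \frac{1 + W}{1 + T}$)
$O{\left(H \right)} = H + H^{2}$ ($O{\left(H \right)} = H^{2} + H = H + H^{2}$)
$k{\left(p \right)} = 9$ ($k{\left(p \right)} = \left(3 + \left(p 0 + 0 \left(1 + 0\right)\right)\right)^{2} = \left(3 + \left(0 + 0 \cdot 1\right)\right)^{2} = \left(3 + \left(0 + 0\right)\right)^{2} = \left(3 + 0\right)^{2} = 3^{2} = 9$)
$k{\left(-51 \right)} + P{\left(44,27 \right)} = 9 + \frac{1 + 44}{1 + 27} = 9 + \frac{1}{28} \cdot 45 = 9 + \frac{45}{28} = \frac{297}{28}$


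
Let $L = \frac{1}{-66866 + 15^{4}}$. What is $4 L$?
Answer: $- \frac{4}{16241} \approx -0.00024629$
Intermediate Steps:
$L = - \frac{1}{16241}$ ($L = \frac{1}{-66866 + 50625} = \frac{1}{-16241} = - \frac{1}{16241} \approx -6.1573 \cdot 10^{-5}$)
$4 L = 4 \left(- \frac{1}{16241}\right) = - \frac{4}{16241}$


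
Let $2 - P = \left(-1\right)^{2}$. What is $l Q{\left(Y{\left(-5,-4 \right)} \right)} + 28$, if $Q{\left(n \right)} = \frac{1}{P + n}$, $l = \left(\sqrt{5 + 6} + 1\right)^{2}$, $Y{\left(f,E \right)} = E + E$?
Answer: $\frac{184}{7} - \frac{2 \sqrt{11}}{7} \approx 25.338$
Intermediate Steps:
$P = 1$ ($P = 2 - \left(-1\right)^{2} = 2 - 1 = 1$)
$Y{\left(f,E \right)} = 2 E$
$l = \left(1 + \sqrt{11}\right)^{2}$ ($l = \left(\sqrt{11} + 1\right)^{2} = \left(1 + \sqrt{11}\right)^{2} \approx 18.633$)
$Q{\left(n \right)} = \frac{1}{1 + n}$
$l Q{\left(Y{\left(-5,-4 \right)} \right)} + 28 = \frac{\left(1 + \sqrt{11}\right)^{2}}{1 + 2 \left(-4\right)} + 28 = \frac{\left(1 + \sqrt{11}\right)^{2}}{1 - 8} + 28 = \frac{\left(1 + \sqrt{11}\right)^{2}}{-7} + 28 = \left(1 + \sqrt{11}\right)^{2} \left(- \frac{1}{7}\right) + 28 = - \frac{\left(1 + \sqrt{11}\right)^{2}}{7} + 28 = 28 - \frac{\left(1 + \sqrt{11}\right)^{2}}{7}$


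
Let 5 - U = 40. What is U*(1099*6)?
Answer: -230790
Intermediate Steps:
U = -35 (U = 5 - 1*40 = 5 - 40 = -35)
U*(1099*6) = -38465*6 = -35*6594 = -230790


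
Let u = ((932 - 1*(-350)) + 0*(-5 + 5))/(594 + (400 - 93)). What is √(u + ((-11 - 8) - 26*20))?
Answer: I*√436405657/901 ≈ 23.186*I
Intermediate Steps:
u = 1282/901 (u = ((932 + 350) + 0*0)/(594 + 307) = (1282 + 0)/901 = 1282*(1/901) = 1282/901 ≈ 1.4229)
√(u + ((-11 - 8) - 26*20)) = √(1282/901 + ((-11 - 8) - 26*20)) = √(1282/901 + (-19 - 520)) = √(1282/901 - 539) = √(-484357/901) = I*√436405657/901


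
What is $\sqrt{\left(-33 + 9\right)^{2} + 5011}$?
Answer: $\sqrt{5587} \approx 74.746$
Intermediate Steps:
$\sqrt{\left(-33 + 9\right)^{2} + 5011} = \sqrt{\left(-24\right)^{2} + 5011} = \sqrt{576 + 5011} = \sqrt{5587}$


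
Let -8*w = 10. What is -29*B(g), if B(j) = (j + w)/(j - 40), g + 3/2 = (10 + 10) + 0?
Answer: 2001/86 ≈ 23.267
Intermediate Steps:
w = -5/4 (w = -1/8*10 = -5/4 ≈ -1.2500)
g = 37/2 (g = -3/2 + ((10 + 10) + 0) = -3/2 + (20 + 0) = -3/2 + 20 = 37/2 ≈ 18.500)
B(j) = (-5/4 + j)/(-40 + j) (B(j) = (j - 5/4)/(j - 40) = (-5/4 + j)/(-40 + j))
-29*B(g) = -29*(-5/4 + 37/2)/(-40 + 37/2) = -29*69/((-43/2)*4) = -(-58)*69/(43*4) = -29*(-69/86) = 2001/86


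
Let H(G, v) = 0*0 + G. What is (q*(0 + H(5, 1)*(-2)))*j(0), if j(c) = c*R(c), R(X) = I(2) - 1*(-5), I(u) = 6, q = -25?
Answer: 0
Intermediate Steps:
R(X) = 11 (R(X) = 6 - 1*(-5) = 6 + 5 = 11)
H(G, v) = G (H(G, v) = 0 + G = G)
j(c) = 11*c (j(c) = c*11 = 11*c)
(q*(0 + H(5, 1)*(-2)))*j(0) = (-25*(0 + 5*(-2)))*(11*0) = -25*(0 - 10)*0 = -25*(-10)*0 = 250*0 = 0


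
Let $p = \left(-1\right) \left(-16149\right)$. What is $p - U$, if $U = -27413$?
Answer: $43562$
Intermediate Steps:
$p = 16149$
$p - U = 16149 - -27413 = 16149 + 27413 = 43562$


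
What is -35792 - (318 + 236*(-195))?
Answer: 9910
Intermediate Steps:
-35792 - (318 + 236*(-195)) = -35792 - (318 - 46020) = -35792 - 1*(-45702) = -35792 + 45702 = 9910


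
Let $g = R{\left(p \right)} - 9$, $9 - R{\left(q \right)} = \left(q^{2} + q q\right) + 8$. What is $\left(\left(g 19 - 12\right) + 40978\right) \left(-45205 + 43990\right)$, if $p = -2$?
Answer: $-49404330$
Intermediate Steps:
$R{\left(q \right)} = 1 - 2 q^{2}$ ($R{\left(q \right)} = 9 - \left(\left(q^{2} + q q\right) + 8\right) = 9 - \left(\left(q^{2} + q^{2}\right) + 8\right) = 9 - \left(2 q^{2} + 8\right) = 9 - \left(8 + 2 q^{2}\right) = 1 - 2 q^{2}$)
$g = -16$ ($g = \left(1 - 2 \left(-2\right)^{2}\right) - 9 = \left(1 - 8\right) - 9 = -7 - 9 = -16$)
$\left(\left(g 19 - 12\right) + 40978\right) \left(-45205 + 43990\right) = \left(\left(\left(-16\right) 19 - 12\right) + 40978\right) \left(-45205 + 43990\right) = \left(\left(-304 - 12\right) + 40978\right) \left(-1215\right) = \left(-316 + 40978\right) \left(-1215\right) = 40662 \left(-1215\right) = -49404330$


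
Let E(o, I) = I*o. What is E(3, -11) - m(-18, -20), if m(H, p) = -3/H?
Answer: -199/6 ≈ -33.167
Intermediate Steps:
E(3, -11) - m(-18, -20) = -11*3 - (-3)/(-18) = -33 - (-3)*(-1)/18 = -33 - 1*⅙ = -33 - ⅙ = -199/6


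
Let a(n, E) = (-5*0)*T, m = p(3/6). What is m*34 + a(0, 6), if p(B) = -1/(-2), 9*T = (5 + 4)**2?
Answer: 17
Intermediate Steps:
T = 9 (T = (5 + 4)**2/9 = (1/9)*9**2 = (1/9)*81 = 9)
p(B) = 1/2 (p(B) = -1*(-1/2) = 1/2)
m = 1/2 ≈ 0.50000
a(n, E) = 0 (a(n, E) = -5*0*9 = 0*9 = 0)
m*34 + a(0, 6) = (1/2)*34 + 0 = 17 + 0 = 17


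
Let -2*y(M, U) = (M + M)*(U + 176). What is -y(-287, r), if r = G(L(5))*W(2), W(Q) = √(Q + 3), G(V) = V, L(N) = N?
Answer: -50512 - 1435*√5 ≈ -53721.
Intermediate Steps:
W(Q) = √(3 + Q)
r = 5*√5 (r = 5*√(3 + 2) = 5*√5 ≈ 11.180)
y(M, U) = -M*(176 + U) (y(M, U) = -(M + M)*(U + 176)/2 = -2*M*(176 + U)/2 = -M*(176 + U))
-y(-287, r) = -(-1)*(-287)*(176 + 5*√5) = -(50512 + 1435*√5) = -50512 - 1435*√5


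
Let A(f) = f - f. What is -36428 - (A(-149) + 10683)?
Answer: -47111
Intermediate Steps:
A(f) = 0
-36428 - (A(-149) + 10683) = -36428 - (0 + 10683) = -36428 - 1*10683 = -36428 - 10683 = -47111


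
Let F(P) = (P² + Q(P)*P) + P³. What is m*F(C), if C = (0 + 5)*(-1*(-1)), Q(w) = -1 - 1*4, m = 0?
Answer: 0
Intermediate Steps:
Q(w) = -5 (Q(w) = -1 - 4 = -5)
C = 5 (C = 5*1 = 5)
F(P) = P² + P³ - 5*P (F(P) = (P² - 5*P) + P³ = P² + P³ - 5*P)
m*F(C) = 0*(5*(-5 + 5 + 5²)) = 0*(5*(-5 + 5 + 25)) = 0*(5*25) = 0*125 = 0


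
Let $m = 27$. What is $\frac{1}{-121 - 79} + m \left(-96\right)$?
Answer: $- \frac{518401}{200} \approx -2592.0$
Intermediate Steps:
$\frac{1}{-121 - 79} + m \left(-96\right) = \frac{1}{-121 - 79} + 27 \left(-96\right) = \frac{1}{-121 - 79} - 2592 = \frac{1}{-200} - 2592 = - \frac{1}{200} - 2592 = - \frac{518401}{200}$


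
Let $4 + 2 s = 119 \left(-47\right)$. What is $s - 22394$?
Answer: $- \frac{50385}{2} \approx -25193.0$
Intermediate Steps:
$s = - \frac{5597}{2}$ ($s = -2 + \frac{119 \left(-47\right)}{2} = -2 + \frac{1}{2} \left(-5593\right) = -2 - \frac{5593}{2} = - \frac{5597}{2} \approx -2798.5$)
$s - 22394 = - \frac{5597}{2} - 22394 = - \frac{50385}{2}$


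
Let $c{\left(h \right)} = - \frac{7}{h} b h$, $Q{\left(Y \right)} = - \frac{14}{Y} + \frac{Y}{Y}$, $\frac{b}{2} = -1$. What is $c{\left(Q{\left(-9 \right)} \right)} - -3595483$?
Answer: $3595497$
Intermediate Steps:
$b = -2$ ($b = 2 \left(-1\right) = -2$)
$Q{\left(Y \right)} = 1 - \frac{14}{Y}$ ($Q{\left(Y \right)} = - \frac{14}{Y} + 1 = 1 - \frac{14}{Y}$)
$c{\left(h \right)} = 14$ ($c{\left(h \right)} = - \frac{7}{h} \left(-2\right) h = \frac{14}{h} h = 14$)
$c{\left(Q{\left(-9 \right)} \right)} - -3595483 = 14 - -3595483 = 14 + 3595483 = 3595497$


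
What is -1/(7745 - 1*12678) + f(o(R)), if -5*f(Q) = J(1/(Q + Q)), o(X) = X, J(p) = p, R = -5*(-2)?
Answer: -4833/493300 ≈ -0.0097973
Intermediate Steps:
R = 10
f(Q) = -1/(10*Q) (f(Q) = -1/(5*(Q + Q)) = -1/(2*Q)/5 = -1/(10*Q))
-1/(7745 - 1*12678) + f(o(R)) = -1/(7745 - 1*12678) - 1/10/10 = -1/(7745 - 12678) - 1/10*1/10 = -1/(-4933) - 1/100 = -1*(-1/4933) - 1/100 = 1/4933 - 1/100 = -4833/493300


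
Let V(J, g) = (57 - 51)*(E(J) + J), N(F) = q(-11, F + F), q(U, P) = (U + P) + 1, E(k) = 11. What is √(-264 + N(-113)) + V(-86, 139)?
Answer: -450 + 10*I*√5 ≈ -450.0 + 22.361*I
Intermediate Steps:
q(U, P) = 1 + P + U (q(U, P) = (P + U) + 1 = 1 + P + U)
N(F) = -10 + 2*F (N(F) = 1 + (F + F) - 11 = 1 + 2*F - 11 = -10 + 2*F)
V(J, g) = 66 + 6*J (V(J, g) = (57 - 51)*(11 + J) = 6*(11 + J) = 66 + 6*J)
√(-264 + N(-113)) + V(-86, 139) = √(-264 + (-10 + 2*(-113))) + (66 + 6*(-86)) = √(-264 + (-10 - 226)) + (66 - 516) = √(-264 - 236) - 450 = √(-500) - 450 = 10*I*√5 - 450 = -450 + 10*I*√5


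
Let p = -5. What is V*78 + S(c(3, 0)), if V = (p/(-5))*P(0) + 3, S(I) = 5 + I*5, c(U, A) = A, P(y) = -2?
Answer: 83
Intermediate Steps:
S(I) = 5 + 5*I
V = 1 (V = -5/(-5)*(-2) + 3 = -5*(-1/5)*(-2) + 3 = 1*(-2) + 3 = -2 + 3 = 1)
V*78 + S(c(3, 0)) = 1*78 + (5 + 5*0) = 78 + (5 + 0) = 78 + 5 = 83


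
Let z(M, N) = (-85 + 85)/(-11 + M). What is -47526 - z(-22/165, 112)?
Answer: -47526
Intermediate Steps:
z(M, N) = 0 (z(M, N) = 0/(-11 + M) = 0)
-47526 - z(-22/165, 112) = -47526 - 1*0 = -47526 + 0 = -47526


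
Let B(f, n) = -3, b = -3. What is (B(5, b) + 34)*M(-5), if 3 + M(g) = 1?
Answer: -62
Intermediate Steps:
M(g) = -2 (M(g) = -3 + 1 = -2)
(B(5, b) + 34)*M(-5) = (-3 + 34)*(-2) = 31*(-2) = -62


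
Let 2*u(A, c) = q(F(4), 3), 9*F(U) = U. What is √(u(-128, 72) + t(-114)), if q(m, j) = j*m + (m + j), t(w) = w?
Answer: 7*I*√82/6 ≈ 10.565*I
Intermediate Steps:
F(U) = U/9
q(m, j) = j + m + j*m (q(m, j) = j*m + (j + m) = j + m + j*m)
u(A, c) = 43/18 (u(A, c) = (3 + (⅑)*4 + 3*((⅑)*4))/2 = (3 + 4/9 + 3*(4/9))/2 = (3 + 4/9 + 4/3)/2 = (½)*(43/9) = 43/18)
√(u(-128, 72) + t(-114)) = √(43/18 - 114) = √(-2009/18) = 7*I*√82/6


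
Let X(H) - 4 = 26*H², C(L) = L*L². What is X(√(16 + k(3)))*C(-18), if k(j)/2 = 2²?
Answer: -3662496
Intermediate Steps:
k(j) = 8 (k(j) = 2*2² = 2*4 = 8)
C(L) = L³
X(H) = 4 + 26*H²
X(√(16 + k(3)))*C(-18) = (4 + 26*(√(16 + 8))²)*(-18)³ = (4 + 26*(√24)²)*(-5832) = (4 + 26*(2*√6)²)*(-5832) = (4 + 26*24)*(-5832) = (4 + 624)*(-5832) = 628*(-5832) = -3662496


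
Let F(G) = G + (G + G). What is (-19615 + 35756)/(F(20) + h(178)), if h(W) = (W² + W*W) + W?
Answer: 16141/63606 ≈ 0.25377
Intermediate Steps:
F(G) = 3*G (F(G) = G + 2*G = 3*G)
h(W) = W + 2*W² (h(W) = (W² + W²) + W = 2*W² + W = W + 2*W²)
(-19615 + 35756)/(F(20) + h(178)) = (-19615 + 35756)/(3*20 + 178*(1 + 2*178)) = 16141/(60 + 178*(1 + 356)) = 16141/(60 + 178*357) = 16141/(60 + 63546) = 16141/63606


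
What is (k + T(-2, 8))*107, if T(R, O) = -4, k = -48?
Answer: -5564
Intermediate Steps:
(k + T(-2, 8))*107 = (-48 - 4)*107 = -52*107 = -5564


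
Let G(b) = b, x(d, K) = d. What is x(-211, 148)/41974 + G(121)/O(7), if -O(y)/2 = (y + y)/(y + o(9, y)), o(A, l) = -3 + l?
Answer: -27936651/587636 ≈ -47.541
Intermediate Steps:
O(y) = -4*y/(-3 + 2*y) (O(y) = -2*(y + y)/(y + (-3 + y)) = -2*2*y/(-3 + 2*y) = -4*y/(-3 + 2*y))
x(-211, 148)/41974 + G(121)/O(7) = -211/41974 + 121/((-4*7/(-3 + 2*7))) = -211*1/41974 + 121/((-4*7/(-3 + 14))) = -211/41974 + 121/((-4*7/11)) = -211/41974 + 121/((-4*7*1/11)) = -211/41974 + 121/(-28/11) = -211/41974 + 121*(-11/28) = -211/41974 - 1331/28 = -27936651/587636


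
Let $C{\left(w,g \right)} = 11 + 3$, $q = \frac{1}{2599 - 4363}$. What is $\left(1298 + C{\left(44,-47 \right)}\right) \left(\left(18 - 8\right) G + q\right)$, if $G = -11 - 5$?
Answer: $- \frac{92575048}{441} \approx -2.0992 \cdot 10^{5}$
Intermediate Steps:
$q = - \frac{1}{1764}$ ($q = \frac{1}{-1764} = - \frac{1}{1764} \approx -0.00056689$)
$G = -16$ ($G = -11 - 5 = -16$)
$C{\left(w,g \right)} = 14$
$\left(1298 + C{\left(44,-47 \right)}\right) \left(\left(18 - 8\right) G + q\right) = \left(1298 + 14\right) \left(\left(18 - 8\right) \left(-16\right) - \frac{1}{1764}\right) = 1312 \left(10 \left(-16\right) - \frac{1}{1764}\right) = 1312 \left(-160 - \frac{1}{1764}\right) = 1312 \left(- \frac{282241}{1764}\right) = - \frac{92575048}{441}$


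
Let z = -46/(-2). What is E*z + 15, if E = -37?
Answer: -836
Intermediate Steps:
z = 23 (z = -46*(-½) = 23)
E*z + 15 = -37*23 + 15 = -851 + 15 = -836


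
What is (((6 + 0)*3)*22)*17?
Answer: 6732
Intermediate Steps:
(((6 + 0)*3)*22)*17 = ((6*3)*22)*17 = (18*22)*17 = 396*17 = 6732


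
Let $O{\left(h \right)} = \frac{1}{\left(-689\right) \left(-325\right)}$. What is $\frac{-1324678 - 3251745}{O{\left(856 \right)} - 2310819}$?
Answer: $\frac{1024775520275}{517450144574} \approx 1.9804$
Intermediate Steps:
$O{\left(h \right)} = \frac{1}{223925}$ ($O{\left(h \right)} = \left(- \frac{1}{689}\right) \left(- \frac{1}{325}\right) = \frac{1}{223925}$)
$\frac{-1324678 - 3251745}{O{\left(856 \right)} - 2310819} = \frac{-1324678 - 3251745}{\frac{1}{223925} - 2310819} = - \frac{4576423}{- \frac{517450144574}{223925}} = \left(-4576423\right) \left(- \frac{223925}{517450144574}\right) = \frac{1024775520275}{517450144574}$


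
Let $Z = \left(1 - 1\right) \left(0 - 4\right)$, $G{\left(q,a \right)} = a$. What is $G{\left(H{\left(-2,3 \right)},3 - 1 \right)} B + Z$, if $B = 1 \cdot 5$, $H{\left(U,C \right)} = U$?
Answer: $10$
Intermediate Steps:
$B = 5$
$Z = 0$ ($Z = 0 \left(-4\right) = 0$)
$G{\left(H{\left(-2,3 \right)},3 - 1 \right)} B + Z = \left(3 - 1\right) 5 + 0 = 2 \cdot 5 + 0 = 10 + 0 = 10$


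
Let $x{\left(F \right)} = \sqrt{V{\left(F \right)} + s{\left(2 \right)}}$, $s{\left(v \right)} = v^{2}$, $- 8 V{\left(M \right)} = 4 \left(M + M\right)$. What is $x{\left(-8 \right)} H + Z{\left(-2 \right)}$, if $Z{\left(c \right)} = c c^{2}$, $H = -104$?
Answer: $-8 - 208 \sqrt{3} \approx -368.27$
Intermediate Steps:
$V{\left(M \right)} = - M$ ($V{\left(M \right)} = - \frac{4 \left(M + M\right)}{8} = - \frac{4 \cdot 2 M}{8} = - \frac{8 M}{8} = - M$)
$x{\left(F \right)} = \sqrt{4 - F}$ ($x{\left(F \right)} = \sqrt{- F + 2^{2}} = \sqrt{- F + 4} = \sqrt{4 - F}$)
$Z{\left(c \right)} = c^{3}$
$x{\left(-8 \right)} H + Z{\left(-2 \right)} = \sqrt{4 - -8} \left(-104\right) + \left(-2\right)^{3} = \sqrt{4 + 8} \left(-104\right) - 8 = \sqrt{12} \left(-104\right) - 8 = 2 \sqrt{3} \left(-104\right) - 8 = - 208 \sqrt{3} - 8 = -8 - 208 \sqrt{3}$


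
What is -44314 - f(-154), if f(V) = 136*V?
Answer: -23370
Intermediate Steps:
-44314 - f(-154) = -44314 - 136*(-154) = -44314 - 1*(-20944) = -44314 + 20944 = -23370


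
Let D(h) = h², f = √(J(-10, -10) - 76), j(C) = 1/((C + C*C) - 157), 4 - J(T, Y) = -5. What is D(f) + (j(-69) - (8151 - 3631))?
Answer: -20802044/4535 ≈ -4587.0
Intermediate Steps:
J(T, Y) = 9 (J(T, Y) = 4 - 1*(-5) = 4 + 5 = 9)
j(C) = 1/(-157 + C + C²) (j(C) = 1/((C + C²) - 157) = 1/(-157 + C + C²))
f = I*√67 (f = √(9 - 76) = √(-67) = I*√67 ≈ 8.1853*I)
D(f) + (j(-69) - (8151 - 3631)) = (I*√67)² + (1/(-157 - 69 + (-69)²) - (8151 - 3631)) = -67 + (1/(-157 - 69 + 4761) - 1*4520) = -67 + (1/4535 - 4520) = -67 - 20498199/4535 = -20802044/4535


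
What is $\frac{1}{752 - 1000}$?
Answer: $- \frac{1}{248} \approx -0.0040323$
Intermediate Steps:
$\frac{1}{752 - 1000} = \frac{1}{-248} = - \frac{1}{248}$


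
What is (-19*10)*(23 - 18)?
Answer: -950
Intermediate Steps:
(-19*10)*(23 - 18) = -190*5 = -950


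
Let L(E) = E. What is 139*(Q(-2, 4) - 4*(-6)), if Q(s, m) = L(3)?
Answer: 3753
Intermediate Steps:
Q(s, m) = 3
139*(Q(-2, 4) - 4*(-6)) = 139*(3 - 4*(-6)) = 139*(3 + 24) = 139*27 = 3753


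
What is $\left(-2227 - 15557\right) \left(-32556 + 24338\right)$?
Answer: $146148912$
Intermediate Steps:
$\left(-2227 - 15557\right) \left(-32556 + 24338\right) = \left(-17784\right) \left(-8218\right) = 146148912$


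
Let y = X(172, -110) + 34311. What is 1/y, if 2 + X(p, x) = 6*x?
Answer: 1/33649 ≈ 2.9719e-5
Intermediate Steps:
X(p, x) = -2 + 6*x
y = 33649 (y = (-2 + 6*(-110)) + 34311 = (-2 - 660) + 34311 = -662 + 34311 = 33649)
1/y = 1/33649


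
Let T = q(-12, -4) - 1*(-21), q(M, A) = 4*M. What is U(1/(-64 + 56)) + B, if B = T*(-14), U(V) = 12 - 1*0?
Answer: 390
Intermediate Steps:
T = -27 (T = 4*(-12) - 1*(-21) = -48 + 21 = -27)
U(V) = 12 (U(V) = 12 + 0 = 12)
B = 378 (B = -27*(-14) = 378)
U(1/(-64 + 56)) + B = 12 + 378 = 390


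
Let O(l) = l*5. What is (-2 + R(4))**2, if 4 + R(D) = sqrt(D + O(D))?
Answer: 60 - 24*sqrt(6) ≈ 1.2122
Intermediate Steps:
O(l) = 5*l
R(D) = -4 + sqrt(6)*sqrt(D) (R(D) = -4 + sqrt(D + 5*D) = -4 + sqrt(6*D) = -4 + sqrt(6)*sqrt(D))
(-2 + R(4))**2 = (-2 + (-4 + sqrt(6)*sqrt(4)))**2 = (-2 + (-4 + sqrt(6)*2))**2 = (-2 + (-4 + 2*sqrt(6)))**2 = (-6 + 2*sqrt(6))**2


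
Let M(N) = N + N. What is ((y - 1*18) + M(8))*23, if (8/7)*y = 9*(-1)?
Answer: -1817/8 ≈ -227.13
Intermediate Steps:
M(N) = 2*N
y = -63/8 (y = 7*(9*(-1))/8 = (7/8)*(-9) = -63/8 ≈ -7.8750)
((y - 1*18) + M(8))*23 = ((-63/8 - 1*18) + 2*8)*23 = ((-63/8 - 18) + 16)*23 = (-207/8 + 16)*23 = -79/8*23 = -1817/8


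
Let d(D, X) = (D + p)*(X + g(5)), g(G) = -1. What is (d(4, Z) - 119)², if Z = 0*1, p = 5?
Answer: 16384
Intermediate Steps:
Z = 0
d(D, X) = (-1 + X)*(5 + D) (d(D, X) = (D + 5)*(X - 1) = (5 + D)*(-1 + X) = (-1 + X)*(5 + D))
(d(4, Z) - 119)² = ((-5 - 1*4 + 5*0 + 4*0) - 119)² = ((-5 - 4 + 0 + 0) - 119)² = (-9 - 119)² = (-128)² = 16384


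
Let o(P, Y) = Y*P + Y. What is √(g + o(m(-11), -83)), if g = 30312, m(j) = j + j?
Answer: √32055 ≈ 179.04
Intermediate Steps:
m(j) = 2*j
o(P, Y) = Y + P*Y (o(P, Y) = P*Y + Y = Y + P*Y)
√(g + o(m(-11), -83)) = √(30312 - 83*(1 + 2*(-11))) = √(30312 - 83*(1 - 22)) = √(30312 - 83*(-21)) = √(30312 + 1743) = √32055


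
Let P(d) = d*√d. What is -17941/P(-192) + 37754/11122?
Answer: 18877/5561 - 17941*I*√3/4608 ≈ 3.3945 - 6.7436*I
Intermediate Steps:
P(d) = d^(3/2)
-17941/P(-192) + 37754/11122 = -17941*I*√3/4608 + 37754/11122 = -17941*I*√3/4608 + 37754*(1/11122) = -17941*I*√3/4608 + 18877/5561 = 18877/5561 - 17941*I*√3/4608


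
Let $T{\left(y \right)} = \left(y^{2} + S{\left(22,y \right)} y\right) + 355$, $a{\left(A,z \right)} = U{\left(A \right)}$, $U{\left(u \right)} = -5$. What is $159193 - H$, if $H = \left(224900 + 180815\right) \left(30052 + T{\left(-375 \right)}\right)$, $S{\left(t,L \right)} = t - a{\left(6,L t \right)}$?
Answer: $-65282224312$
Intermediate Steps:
$a{\left(A,z \right)} = -5$
$S{\left(t,L \right)} = 5 + t$ ($S{\left(t,L \right)} = t - -5 = t + 5 = 5 + t$)
$T{\left(y \right)} = 355 + y^{2} + 27 y$ ($T{\left(y \right)} = \left(y^{2} + \left(5 + 22\right) y\right) + 355 = \left(y^{2} + 27 y\right) + 355 = 355 + y^{2} + 27 y$)
$H = 65282383505$ ($H = \left(224900 + 180815\right) \left(30052 + \left(355 + \left(-375\right)^{2} + 27 \left(-375\right)\right)\right) = 405715 \left(30052 + \left(355 + 140625 - 10125\right)\right) = 405715 \left(30052 + 130855\right) = 405715 \cdot 160907 = 65282383505$)
$159193 - H = 159193 - 65282383505 = -65282224312$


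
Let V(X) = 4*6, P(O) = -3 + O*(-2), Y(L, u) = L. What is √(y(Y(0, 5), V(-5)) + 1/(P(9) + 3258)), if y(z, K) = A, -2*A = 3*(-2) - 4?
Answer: √52394082/3237 ≈ 2.2361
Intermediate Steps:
P(O) = -3 - 2*O
A = 5 (A = -(3*(-2) - 4)/2 = -(-6 - 4)/2 = -½*(-10) = 5)
V(X) = 24
y(z, K) = 5
√(y(Y(0, 5), V(-5)) + 1/(P(9) + 3258)) = √(5 + 1/((-3 - 2*9) + 3258)) = √(5 + 1/((-3 - 18) + 3258)) = √(5 + 1/(-21 + 3258)) = √(5 + 1/3237) = √(16186/3237) = √52394082/3237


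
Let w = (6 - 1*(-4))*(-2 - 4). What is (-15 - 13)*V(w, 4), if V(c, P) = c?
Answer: 1680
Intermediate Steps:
w = -60 (w = (6 + 4)*(-6) = 10*(-6) = -60)
(-15 - 13)*V(w, 4) = (-15 - 13)*(-60) = -28*(-60) = 1680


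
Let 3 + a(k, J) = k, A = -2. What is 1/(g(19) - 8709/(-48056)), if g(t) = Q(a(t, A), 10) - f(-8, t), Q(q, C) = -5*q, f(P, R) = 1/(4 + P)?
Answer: -48056/3823757 ≈ -0.012568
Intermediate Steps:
a(k, J) = -3 + k
g(t) = 61/4 - 5*t (g(t) = -5*(-3 + t) - 1/(4 - 8) = (15 - 5*t) - 1/(-4) = (15 - 5*t) - 1*(-1/4) = (15 - 5*t) + 1/4 = 61/4 - 5*t)
1/(g(19) - 8709/(-48056)) = 1/((61/4 - 5*19) - 8709/(-48056)) = 1/((61/4 - 95) - 8709*(-1/48056)) = 1/(-319/4 + 8709/48056) = 1/(-3823757/48056) = -48056/3823757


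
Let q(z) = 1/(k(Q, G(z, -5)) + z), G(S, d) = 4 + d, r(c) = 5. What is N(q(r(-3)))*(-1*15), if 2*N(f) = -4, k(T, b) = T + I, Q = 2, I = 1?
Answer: 30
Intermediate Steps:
k(T, b) = 1 + T (k(T, b) = T + 1 = 1 + T)
q(z) = 1/(3 + z) (q(z) = 1/((1 + 2) + z) = 1/(3 + z))
N(f) = -2 (N(f) = (½)*(-4) = -2)
N(q(r(-3)))*(-1*15) = -(-2)*15 = -2*(-15) = 30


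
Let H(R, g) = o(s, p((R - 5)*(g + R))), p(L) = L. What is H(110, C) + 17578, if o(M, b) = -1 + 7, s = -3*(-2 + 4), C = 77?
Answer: 17584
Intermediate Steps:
s = -6 (s = -3*2 = -6)
o(M, b) = 6
H(R, g) = 6
H(110, C) + 17578 = 6 + 17578 = 17584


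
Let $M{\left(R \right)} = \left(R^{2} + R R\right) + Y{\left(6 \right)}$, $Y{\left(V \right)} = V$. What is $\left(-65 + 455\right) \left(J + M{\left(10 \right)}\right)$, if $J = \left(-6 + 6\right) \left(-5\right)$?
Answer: $80340$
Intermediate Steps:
$J = 0$ ($J = 0 \left(-5\right) = 0$)
$M{\left(R \right)} = 6 + 2 R^{2}$ ($M{\left(R \right)} = \left(R^{2} + R R\right) + 6 = \left(R^{2} + R^{2}\right) + 6 = 2 R^{2} + 6 = 6 + 2 R^{2}$)
$\left(-65 + 455\right) \left(J + M{\left(10 \right)}\right) = \left(-65 + 455\right) \left(0 + \left(6 + 2 \cdot 10^{2}\right)\right) = 390 \left(0 + \left(6 + 2 \cdot 100\right)\right) = 390 \left(0 + \left(6 + 200\right)\right) = 390 \left(0 + 206\right) = 390 \cdot 206 = 80340$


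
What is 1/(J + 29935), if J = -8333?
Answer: 1/21602 ≈ 4.6292e-5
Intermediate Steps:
1/(J + 29935) = 1/(-8333 + 29935) = 1/21602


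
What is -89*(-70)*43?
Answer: 267890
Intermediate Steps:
-89*(-70)*43 = 6230*43 = 267890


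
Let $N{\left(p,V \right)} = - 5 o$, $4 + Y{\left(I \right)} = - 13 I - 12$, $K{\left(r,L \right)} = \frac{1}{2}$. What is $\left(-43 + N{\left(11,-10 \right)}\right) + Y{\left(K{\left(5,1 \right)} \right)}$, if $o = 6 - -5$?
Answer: $- \frac{241}{2} \approx -120.5$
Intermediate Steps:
$o = 11$ ($o = 6 + 5 = 11$)
$K{\left(r,L \right)} = \frac{1}{2}$
$Y{\left(I \right)} = -16 - 13 I$ ($Y{\left(I \right)} = -4 - \left(12 + 13 I\right) = -16 - 13 I$)
$N{\left(p,V \right)} = -55$ ($N{\left(p,V \right)} = \left(-5\right) 11 = -55$)
$\left(-43 + N{\left(11,-10 \right)}\right) + Y{\left(K{\left(5,1 \right)} \right)} = \left(-43 - 55\right) - \frac{45}{2} = -98 - \frac{45}{2} = - \frac{241}{2}$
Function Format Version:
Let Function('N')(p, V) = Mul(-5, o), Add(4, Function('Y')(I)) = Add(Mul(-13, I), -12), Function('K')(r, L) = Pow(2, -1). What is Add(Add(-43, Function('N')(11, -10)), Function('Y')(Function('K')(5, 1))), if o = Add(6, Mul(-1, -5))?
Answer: Rational(-241, 2) ≈ -120.50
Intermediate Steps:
o = 11 (o = Add(6, 5) = 11)
Function('K')(r, L) = Rational(1, 2)
Function('Y')(I) = Add(-16, Mul(-13, I)) (Function('Y')(I) = Add(-4, Add(Mul(-13, I), -12)) = Add(-4, Add(-12, Mul(-13, I))) = Add(-16, Mul(-13, I)))
Function('N')(p, V) = -55 (Function('N')(p, V) = Mul(-5, 11) = -55)
Add(Add(-43, Function('N')(11, -10)), Function('Y')(Function('K')(5, 1))) = Add(Add(-43, -55), Add(-16, Mul(-13, Rational(1, 2)))) = Add(-98, Add(-16, Rational(-13, 2))) = Add(-98, Rational(-45, 2)) = Rational(-241, 2)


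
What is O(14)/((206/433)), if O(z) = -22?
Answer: -4763/103 ≈ -46.243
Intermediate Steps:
O(14)/((206/433)) = -22/(206/433) = -22/(206*(1/433)) = -22/206/433 = -22*433/206 = -4763/103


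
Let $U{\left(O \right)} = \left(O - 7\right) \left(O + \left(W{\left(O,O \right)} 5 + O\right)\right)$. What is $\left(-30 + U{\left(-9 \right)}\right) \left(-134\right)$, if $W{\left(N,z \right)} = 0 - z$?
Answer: $61908$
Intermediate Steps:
$W{\left(N,z \right)} = - z$
$U{\left(O \right)} = - 3 O \left(-7 + O\right)$ ($U{\left(O \right)} = \left(O - 7\right) \left(O + \left(- O 5 + O\right)\right) = \left(-7 + O\right) \left(O + \left(- 5 O + O\right)\right) = \left(-7 + O\right) \left(O - 4 O\right) = \left(-7 + O\right) \left(- 3 O\right) = - 3 O \left(-7 + O\right)$)
$\left(-30 + U{\left(-9 \right)}\right) \left(-134\right) = \left(-30 + 3 \left(-9\right) \left(7 - -9\right)\right) \left(-134\right) = \left(-30 + 3 \left(-9\right) \left(7 + 9\right)\right) \left(-134\right) = \left(-30 + 3 \left(-9\right) 16\right) \left(-134\right) = \left(-30 - 432\right) \left(-134\right) = \left(-462\right) \left(-134\right) = 61908$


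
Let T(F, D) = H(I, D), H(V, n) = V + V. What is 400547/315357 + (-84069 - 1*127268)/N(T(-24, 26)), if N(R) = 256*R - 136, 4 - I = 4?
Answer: 9528725243/6126936 ≈ 1555.2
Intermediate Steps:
I = 0 (I = 4 - 1*4 = 4 - 4 = 0)
H(V, n) = 2*V
T(F, D) = 0 (T(F, D) = 2*0 = 0)
N(R) = -136 + 256*R
400547/315357 + (-84069 - 1*127268)/N(T(-24, 26)) = 400547/315357 + (-84069 - 1*127268)/(-136 + 256*0) = 400547*(1/315357) + (-84069 - 127268)/(-136 + 0) = 57221/45051 - 211337/(-136) = 57221/45051 - 211337*(-1/136) = 57221/45051 + 211337/136 = 9528725243/6126936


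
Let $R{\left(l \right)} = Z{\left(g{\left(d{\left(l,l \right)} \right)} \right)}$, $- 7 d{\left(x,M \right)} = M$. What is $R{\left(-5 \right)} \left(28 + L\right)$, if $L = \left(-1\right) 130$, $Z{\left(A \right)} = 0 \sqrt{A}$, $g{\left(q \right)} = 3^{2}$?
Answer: $0$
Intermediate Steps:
$d{\left(x,M \right)} = - \frac{M}{7}$
$g{\left(q \right)} = 9$
$Z{\left(A \right)} = 0$
$R{\left(l \right)} = 0$
$L = -130$
$R{\left(-5 \right)} \left(28 + L\right) = 0 \left(28 - 130\right) = 0 \left(-102\right) = 0$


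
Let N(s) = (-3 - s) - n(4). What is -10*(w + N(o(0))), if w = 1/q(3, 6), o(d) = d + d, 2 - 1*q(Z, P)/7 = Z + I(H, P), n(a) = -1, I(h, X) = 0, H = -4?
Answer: 150/7 ≈ 21.429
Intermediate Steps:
q(Z, P) = 14 - 7*Z (q(Z, P) = 14 - 7*(Z + 0) = 14 - 7*Z)
o(d) = 2*d
w = -⅐ (w = 1/(14 - 7*3) = 1/(14 - 21) = 1/(-7) = -⅐ ≈ -0.14286)
N(s) = -2 - s (N(s) = (-3 - s) - 1*(-1) = (-3 - s) + 1 = -2 - s)
-10*(w + N(o(0))) = -10*(-⅐ + (-2 - 2*0)) = -10*(-⅐ + (-2 - 1*0)) = -10*(-⅐ + (-2 + 0)) = -10*(-⅐ - 2) = -10*(-15/7) = 150/7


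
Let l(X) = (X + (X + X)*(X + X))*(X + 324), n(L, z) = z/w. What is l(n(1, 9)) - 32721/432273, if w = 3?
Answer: 1837581616/144091 ≈ 12753.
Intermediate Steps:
n(L, z) = z/3
l(X) = (324 + X)*(X + 4*X²) (l(X) = (X + (2*X)*(2*X))*(324 + X) = (X + 4*X²)*(324 + X) = (324 + X)*(X + 4*X²))
l(n(1, 9)) - 32721/432273 = ((⅓)*9)*(324 + 4*((⅓)*9)² + 1297*((⅓)*9)) - 32721/432273 = 3*(324 + 4*3² + 1297*3) - 32721*1/432273 = 3*(324 + 4*9 + 3891) - 10907/144091 = 3*(324 + 36 + 3891) - 10907/144091 = 3*4251 - 10907/144091 = 12753 - 10907/144091 = 1837581616/144091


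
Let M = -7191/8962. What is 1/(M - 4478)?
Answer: -8962/40139027 ≈ -0.00022327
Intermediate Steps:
M = -7191/8962 (M = -7191*1/8962 = -7191/8962 ≈ -0.80239)
1/(M - 4478) = 1/(-7191/8962 - 4478) = 1/(-40139027/8962) = -8962/40139027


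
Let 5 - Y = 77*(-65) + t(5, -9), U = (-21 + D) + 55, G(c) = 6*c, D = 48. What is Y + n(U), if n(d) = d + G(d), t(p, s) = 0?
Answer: 5584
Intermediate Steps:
U = 82 (U = (-21 + 48) + 55 = 27 + 55 = 82)
n(d) = 7*d (n(d) = d + 6*d = 7*d)
Y = 5010 (Y = 5 - (77*(-65) + 0) = 5 - (-5005 + 0) = 5 - 1*(-5005) = 5 + 5005 = 5010)
Y + n(U) = 5010 + 7*82 = 5010 + 574 = 5584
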